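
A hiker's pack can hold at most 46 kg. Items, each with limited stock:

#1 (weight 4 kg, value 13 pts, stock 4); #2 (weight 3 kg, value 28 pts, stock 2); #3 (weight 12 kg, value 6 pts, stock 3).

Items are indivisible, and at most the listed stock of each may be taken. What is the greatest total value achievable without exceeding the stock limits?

Best selections within weight 46 and stock limits:
- 4×#1 + 2×#2 + 2×#3: weight 46, value 120
- 4×#1 + 2×#2 + 1×#3: weight 34, value 114
Best: 120 pts.

120 pts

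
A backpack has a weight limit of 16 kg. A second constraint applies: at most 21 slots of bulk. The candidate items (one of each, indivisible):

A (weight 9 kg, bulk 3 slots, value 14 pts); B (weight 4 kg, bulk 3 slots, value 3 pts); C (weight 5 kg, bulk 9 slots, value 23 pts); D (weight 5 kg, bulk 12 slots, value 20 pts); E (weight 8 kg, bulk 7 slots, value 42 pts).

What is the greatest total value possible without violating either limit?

Feasible sets respecting both limits:
- C+E: weight 13, bulk 16, value 65
- D+E: weight 13, bulk 19, value 62
- B+E: weight 12, bulk 10, value 45
- C+D: weight 10, bulk 21, value 43
Best: 65 pts.

65 pts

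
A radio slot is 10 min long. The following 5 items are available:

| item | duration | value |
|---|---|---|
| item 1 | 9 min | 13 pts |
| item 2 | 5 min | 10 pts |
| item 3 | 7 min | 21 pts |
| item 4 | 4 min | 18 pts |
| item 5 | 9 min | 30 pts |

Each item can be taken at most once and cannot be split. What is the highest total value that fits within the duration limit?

Check high-value combinations within 10 min:
- item 5: duration 9, value 30
- item 2+item 4: duration 5+4=9, value 10+18=28
- item 3: duration 7, value 21
- item 4: duration 4, value 18
- item 1: duration 9, value 13
Best: 30 pts.

30 pts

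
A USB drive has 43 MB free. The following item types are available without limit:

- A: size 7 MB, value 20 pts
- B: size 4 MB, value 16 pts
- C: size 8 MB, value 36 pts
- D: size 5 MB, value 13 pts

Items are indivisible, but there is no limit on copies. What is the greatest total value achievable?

180 pts

Best value-per-unit is C at 36/8; filling with it alone gives 5×36 = 180.
Optimal mix: 1×A + 1×B + 4×C → size 43, value 180.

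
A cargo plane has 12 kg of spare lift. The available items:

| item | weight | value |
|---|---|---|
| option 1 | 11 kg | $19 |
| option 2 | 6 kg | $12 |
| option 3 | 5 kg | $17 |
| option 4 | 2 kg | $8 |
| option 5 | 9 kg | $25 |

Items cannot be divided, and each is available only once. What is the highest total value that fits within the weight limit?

Check high-value combinations within 12 kg:
- option 4+option 5: weight 2+9=11, value 8+25=33
- option 2+option 3: weight 6+5=11, value 12+17=29
- option 3+option 4: weight 5+2=7, value 17+8=25
Best: $33.

$33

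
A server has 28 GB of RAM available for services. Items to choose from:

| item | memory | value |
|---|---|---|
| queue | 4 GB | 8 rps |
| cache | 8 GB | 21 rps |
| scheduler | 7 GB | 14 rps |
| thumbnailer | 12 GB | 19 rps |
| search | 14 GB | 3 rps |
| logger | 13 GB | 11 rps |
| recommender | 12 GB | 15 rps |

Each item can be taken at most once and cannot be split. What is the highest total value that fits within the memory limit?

54 rps

This is a 0/1 knapsack; check combinations near the capacity.
- cache+scheduler+thumbnailer: memory 8+7+12=27, value 21+14+19=54
- cache+scheduler+recommender: memory 8+7+12=27, value 21+14+15=50
- queue+cache+thumbnailer: memory 4+8+12=24, value 8+21+19=48
- cache+scheduler+logger: memory 8+7+13=28, value 21+14+11=46
Best: 54 rps.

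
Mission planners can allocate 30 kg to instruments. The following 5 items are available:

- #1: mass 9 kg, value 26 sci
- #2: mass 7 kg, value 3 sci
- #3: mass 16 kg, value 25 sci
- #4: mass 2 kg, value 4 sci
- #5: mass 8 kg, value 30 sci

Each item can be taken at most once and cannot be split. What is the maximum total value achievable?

63 sci

Check high-value combinations within 30 kg:
- #1+#2+#4+#5: mass 9+7+2+8=26, value 26+3+4+30=63
- #1+#4+#5: mass 9+2+8=19, value 26+4+30=60
- #1+#2+#5: mass 9+7+8=24, value 26+3+30=59
Best: 63 sci.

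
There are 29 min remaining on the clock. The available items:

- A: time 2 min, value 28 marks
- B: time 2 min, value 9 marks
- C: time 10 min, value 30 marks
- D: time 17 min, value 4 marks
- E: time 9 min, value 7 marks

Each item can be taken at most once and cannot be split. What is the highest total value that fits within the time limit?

74 marks

This is a 0/1 knapsack; check combinations near the capacity.
- A+B+C+E: time 2+2+10+9=23, value 28+9+30+7=74
- A+B+C: time 2+2+10=14, value 28+9+30=67
- A+C+E: time 2+10+9=21, value 28+30+7=65
- A+C+D: time 2+10+17=29, value 28+30+4=62
- A+C: time 2+10=12, value 28+30=58
Best: 74 marks.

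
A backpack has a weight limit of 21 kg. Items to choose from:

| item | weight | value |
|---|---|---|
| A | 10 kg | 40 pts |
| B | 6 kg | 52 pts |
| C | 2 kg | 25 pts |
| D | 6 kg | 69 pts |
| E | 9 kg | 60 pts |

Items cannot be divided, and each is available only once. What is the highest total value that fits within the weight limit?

Check high-value combinations within 21 kg:
- B+D+E: weight 6+6+9=21, value 52+69+60=181
- C+D+E: weight 2+6+9=17, value 25+69+60=154
- B+C+D: weight 6+2+6=14, value 52+25+69=146
Best: 181 pts.

181 pts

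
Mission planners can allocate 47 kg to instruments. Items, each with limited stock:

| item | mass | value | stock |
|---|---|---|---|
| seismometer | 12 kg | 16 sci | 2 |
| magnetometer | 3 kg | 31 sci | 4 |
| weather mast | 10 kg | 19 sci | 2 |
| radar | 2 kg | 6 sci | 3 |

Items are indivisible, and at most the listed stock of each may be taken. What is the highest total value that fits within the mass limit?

184 sci

Best selections within mass 47 and stock limits:
- 1×seismometer + 4×magnetometer + 2×weather mast + 1×radar: mass 46, value 184
- 4×magnetometer + 2×weather mast + 3×radar: mass 38, value 180
- 1×seismometer + 4×magnetometer + 2×weather mast: mass 44, value 178
- 1×seismometer + 4×magnetometer + 1×weather mast + 3×radar: mass 40, value 177
Best: 184 sci.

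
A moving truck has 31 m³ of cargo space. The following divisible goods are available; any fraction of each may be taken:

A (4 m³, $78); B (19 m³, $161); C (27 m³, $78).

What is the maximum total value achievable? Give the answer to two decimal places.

Take in order of value per unit:
- A (78/4 per unit): all 4 → value 78, running total 78.00
- B (161/19 per unit): all 19 → value 161, running total 239.00
- C (78/27 per unit): 8 of 27 → value 8×78/27 = 23.1111, running total 262.11
Total 262.11.

262.11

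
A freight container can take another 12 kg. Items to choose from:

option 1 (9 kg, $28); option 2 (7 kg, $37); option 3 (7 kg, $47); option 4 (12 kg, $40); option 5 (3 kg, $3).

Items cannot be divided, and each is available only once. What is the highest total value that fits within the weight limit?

$50

Check high-value combinations within 12 kg:
- option 3+option 5: weight 7+3=10, value 47+3=50
- option 3: weight 7, value 47
- option 2+option 5: weight 7+3=10, value 37+3=40
Best: $50.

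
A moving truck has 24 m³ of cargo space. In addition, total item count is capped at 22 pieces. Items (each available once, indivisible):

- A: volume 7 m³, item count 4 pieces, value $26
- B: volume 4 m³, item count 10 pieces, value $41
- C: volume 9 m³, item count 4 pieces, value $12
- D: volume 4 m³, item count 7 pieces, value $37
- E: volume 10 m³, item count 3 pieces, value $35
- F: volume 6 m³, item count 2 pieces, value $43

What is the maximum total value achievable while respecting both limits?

$156

Feasible sets respecting both limits:
- B+D+E+F: volume 24, item count 22, value 156
- B+D+F: volume 14, item count 19, value 121
- B+E+F: volume 20, item count 15, value 119
Best: $156.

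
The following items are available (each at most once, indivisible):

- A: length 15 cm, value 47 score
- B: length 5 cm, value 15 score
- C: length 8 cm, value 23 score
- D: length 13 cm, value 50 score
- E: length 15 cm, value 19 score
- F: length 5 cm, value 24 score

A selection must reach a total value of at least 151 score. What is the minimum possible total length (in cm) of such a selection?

46

Subsets with value ≥ 151, sorted by total length:
- A+B+C+D+F: length 46, value 159
- A+B+D+E+F: length 53, value 155
- A+C+D+E+F: length 56, value 163
Minimum length: 46 cm.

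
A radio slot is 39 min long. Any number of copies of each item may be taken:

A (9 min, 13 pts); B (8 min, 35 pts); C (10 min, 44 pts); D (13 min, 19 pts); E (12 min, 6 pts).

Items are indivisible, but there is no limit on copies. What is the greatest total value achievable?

167 pts

Best value-per-unit is C at 44/10; filling with it alone gives 3×44 = 132.
Optimal mix: 1×B + 3×C → duration 38, value 167.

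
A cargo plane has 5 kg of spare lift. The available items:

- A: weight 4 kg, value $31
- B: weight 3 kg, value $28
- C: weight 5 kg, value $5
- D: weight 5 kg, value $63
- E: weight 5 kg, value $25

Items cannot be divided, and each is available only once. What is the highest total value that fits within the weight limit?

Check high-value combinations within 5 kg:
- D: weight 5, value 63
- A: weight 4, value 31
- B: weight 3, value 28
Best: $63.

$63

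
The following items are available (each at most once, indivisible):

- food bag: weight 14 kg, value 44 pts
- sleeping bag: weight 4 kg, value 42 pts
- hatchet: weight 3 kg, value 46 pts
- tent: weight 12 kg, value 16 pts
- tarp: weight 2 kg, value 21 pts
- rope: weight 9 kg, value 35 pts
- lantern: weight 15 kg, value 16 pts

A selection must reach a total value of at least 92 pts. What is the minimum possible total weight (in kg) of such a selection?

9

Subsets with value ≥ 92, sorted by total weight:
- sleeping bag+hatchet+tarp: weight 9, value 109
- hatchet+tarp+rope: weight 14, value 102
- sleeping bag+tarp+rope: weight 15, value 98
- sleeping bag+hatchet+rope: weight 16, value 123
Minimum weight: 9 kg.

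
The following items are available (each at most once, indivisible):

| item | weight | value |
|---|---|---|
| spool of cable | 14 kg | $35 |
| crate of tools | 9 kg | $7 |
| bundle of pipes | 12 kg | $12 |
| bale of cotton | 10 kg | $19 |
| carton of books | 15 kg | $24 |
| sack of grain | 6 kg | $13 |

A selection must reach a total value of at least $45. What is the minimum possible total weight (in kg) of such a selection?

Subsets with value ≥ 45, sorted by total weight:
- spool of cable+sack of grain: weight 20, value 48
- spool of cable+bale of cotton: weight 24, value 54
- spool of cable+bundle of pipes: weight 26, value 47
- spool of cable+carton of books: weight 29, value 59
Minimum weight: 20 kg.

20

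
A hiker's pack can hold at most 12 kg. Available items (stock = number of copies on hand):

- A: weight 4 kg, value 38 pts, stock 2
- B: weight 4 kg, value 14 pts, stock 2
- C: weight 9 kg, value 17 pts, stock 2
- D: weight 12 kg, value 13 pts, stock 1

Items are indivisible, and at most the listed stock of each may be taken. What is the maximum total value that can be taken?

Top feasible selections:
- 2×A + 1×B: weight 12, value 90
- 2×A: weight 8, value 76
- 1×A + 2×B: weight 12, value 66
- 1×A + 1×B: weight 8, value 52
Best: 90 pts.

90 pts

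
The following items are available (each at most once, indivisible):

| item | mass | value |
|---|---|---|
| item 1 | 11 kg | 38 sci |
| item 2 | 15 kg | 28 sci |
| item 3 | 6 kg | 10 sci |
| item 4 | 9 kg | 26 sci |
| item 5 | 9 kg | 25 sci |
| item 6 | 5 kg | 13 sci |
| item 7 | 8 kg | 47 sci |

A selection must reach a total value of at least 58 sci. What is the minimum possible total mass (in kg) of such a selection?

Subsets with value ≥ 58, sorted by total mass:
- item 6+item 7: mass 13, value 60
- item 4+item 7: mass 17, value 73
- item 5+item 7: mass 17, value 72
Minimum mass: 13 kg.

13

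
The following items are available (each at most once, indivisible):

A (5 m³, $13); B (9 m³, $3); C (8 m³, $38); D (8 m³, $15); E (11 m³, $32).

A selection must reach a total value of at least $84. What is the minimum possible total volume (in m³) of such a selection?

27

Subsets with value ≥ 84, sorted by total volume:
- C+D+E: volume 27, value 85
- A+C+D+E: volume 32, value 98
- A+B+C+E: volume 33, value 86
Minimum volume: 27 m³.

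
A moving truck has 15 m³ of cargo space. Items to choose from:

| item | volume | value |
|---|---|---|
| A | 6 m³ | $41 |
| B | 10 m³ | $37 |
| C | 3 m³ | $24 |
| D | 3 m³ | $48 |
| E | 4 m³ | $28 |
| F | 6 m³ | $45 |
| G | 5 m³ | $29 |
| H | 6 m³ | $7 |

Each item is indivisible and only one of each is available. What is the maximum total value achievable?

$134

Check high-value combinations within 15 m³:
- A+D+F: volume 6+3+6=15, value 41+48+45=134
- C+D+E+G: volume 3+3+4+5=15, value 24+48+28+29=129
- D+F+G: volume 3+6+5=14, value 48+45+29=122
- D+E+F: volume 3+4+6=13, value 48+28+45=121
Best: $134.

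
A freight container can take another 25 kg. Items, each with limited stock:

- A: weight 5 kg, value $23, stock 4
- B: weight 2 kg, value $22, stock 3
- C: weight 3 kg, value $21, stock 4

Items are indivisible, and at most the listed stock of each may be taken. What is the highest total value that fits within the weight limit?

Best selections within weight 25 and stock limits:
- 2×A + 3×B + 3×C: weight 25, value 175
- 1×A + 3×B + 4×C: weight 23, value 173
Best: $175.

$175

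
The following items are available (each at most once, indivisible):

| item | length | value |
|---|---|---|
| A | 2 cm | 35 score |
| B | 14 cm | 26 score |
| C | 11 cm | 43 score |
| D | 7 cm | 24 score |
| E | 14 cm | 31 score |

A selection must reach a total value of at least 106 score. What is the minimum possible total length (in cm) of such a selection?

27

Subsets with value ≥ 106, sorted by total length:
- A+C+E: length 27, value 109
- A+C+D+E: length 34, value 133
- A+B+C+D: length 34, value 128
Minimum length: 27 cm.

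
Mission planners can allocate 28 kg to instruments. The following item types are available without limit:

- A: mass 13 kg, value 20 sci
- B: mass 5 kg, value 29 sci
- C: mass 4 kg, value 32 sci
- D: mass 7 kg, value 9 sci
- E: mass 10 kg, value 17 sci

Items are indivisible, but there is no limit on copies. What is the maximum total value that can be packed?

224 sci

Best value-per-unit is C at 32/4, and filling with it alone uses mass 7×4=28. No mix of the others beats 7×32 = 224.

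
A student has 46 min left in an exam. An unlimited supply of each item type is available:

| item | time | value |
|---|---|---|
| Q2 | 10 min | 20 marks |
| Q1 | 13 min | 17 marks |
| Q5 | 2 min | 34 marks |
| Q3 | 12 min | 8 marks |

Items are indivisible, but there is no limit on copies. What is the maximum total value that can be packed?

782 marks

Best value-per-unit is Q5 at 34/2, and filling with it alone uses time 23×2=46. No mix of the others beats 23×34 = 782.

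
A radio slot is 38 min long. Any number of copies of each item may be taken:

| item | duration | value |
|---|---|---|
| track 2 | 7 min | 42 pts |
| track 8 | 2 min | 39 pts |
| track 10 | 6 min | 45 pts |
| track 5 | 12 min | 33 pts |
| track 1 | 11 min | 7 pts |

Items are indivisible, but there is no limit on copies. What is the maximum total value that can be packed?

Best value-per-unit is track 8 at 39/2, and filling with it alone uses duration 19×2=38. No mix of the others beats 19×39 = 741.

741 pts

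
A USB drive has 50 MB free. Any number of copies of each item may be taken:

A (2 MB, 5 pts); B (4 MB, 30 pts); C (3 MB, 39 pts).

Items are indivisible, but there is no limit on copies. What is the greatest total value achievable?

Best value-per-unit is C at 39/3; filling with it alone gives 16×39 = 624.
Optimal mix: 1×A + 16×C → size 50, value 629.

629 pts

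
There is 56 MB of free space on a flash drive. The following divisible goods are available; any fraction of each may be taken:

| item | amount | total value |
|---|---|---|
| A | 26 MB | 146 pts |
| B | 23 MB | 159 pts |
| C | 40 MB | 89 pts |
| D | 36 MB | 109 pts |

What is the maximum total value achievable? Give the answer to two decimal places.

326.19

Take in order of value per unit:
- B (159/23 per unit): all 23 → value 159, running total 159.00
- A (146/26 per unit): all 26 → value 146, running total 305.00
- D (109/36 per unit): 7 of 36 → value 7×109/36 = 21.1944, running total 326.19
Total 326.19.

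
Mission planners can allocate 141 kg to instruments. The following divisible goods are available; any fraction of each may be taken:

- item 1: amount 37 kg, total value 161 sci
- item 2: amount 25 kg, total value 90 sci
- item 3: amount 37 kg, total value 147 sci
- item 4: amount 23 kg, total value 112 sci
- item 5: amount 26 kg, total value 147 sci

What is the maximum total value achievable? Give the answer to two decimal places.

631.80

Take in order of value per unit:
- item 5 (147/26 per unit): all 26 → value 147, running total 147.00
- item 4 (112/23 per unit): all 23 → value 112, running total 259.00
- item 1 (161/37 per unit): all 37 → value 161, running total 420.00
- item 3 (147/37 per unit): all 37 → value 147, running total 567.00
- item 2 (90/25 per unit): 18 of 25 → value 18×90/25 = 64.8000, running total 631.80
Total 631.80.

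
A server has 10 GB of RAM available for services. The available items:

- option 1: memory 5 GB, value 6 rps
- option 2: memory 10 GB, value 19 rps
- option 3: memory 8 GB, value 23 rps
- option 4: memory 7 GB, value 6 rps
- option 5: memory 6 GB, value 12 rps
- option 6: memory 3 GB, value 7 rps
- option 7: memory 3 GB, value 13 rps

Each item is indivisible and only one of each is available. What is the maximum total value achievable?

Check high-value combinations within 10 GB:
- option 5+option 7: memory 6+3=9, value 12+13=25
- option 3: memory 8, value 23
- option 6+option 7: memory 3+3=6, value 7+13=20
- option 1+option 7: memory 5+3=8, value 6+13=19
- option 5+option 6: memory 6+3=9, value 12+7=19
Best: 25 rps.

25 rps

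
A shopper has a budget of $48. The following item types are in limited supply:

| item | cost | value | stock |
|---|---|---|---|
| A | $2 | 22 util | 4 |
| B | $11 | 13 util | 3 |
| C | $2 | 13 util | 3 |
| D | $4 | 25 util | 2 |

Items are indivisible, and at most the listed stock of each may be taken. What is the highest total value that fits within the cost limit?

Top feasible selections:
- 4×A + 2×B + 3×C + 2×D: cost 44, value 203
- 4×A + 1×B + 3×C + 2×D: cost 33, value 190
- 4×A + 2×B + 2×C + 2×D: cost 42, value 190
Best: 203 util.

203 util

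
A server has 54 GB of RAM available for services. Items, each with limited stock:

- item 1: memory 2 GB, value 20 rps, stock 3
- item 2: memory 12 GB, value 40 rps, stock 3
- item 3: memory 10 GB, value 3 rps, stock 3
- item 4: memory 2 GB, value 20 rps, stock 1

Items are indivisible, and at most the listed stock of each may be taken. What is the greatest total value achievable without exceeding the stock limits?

Top feasible selections:
- 3×item 1 + 3×item 2 + 1×item 3 + 1×item 4: memory 54, value 203
- 3×item 1 + 3×item 2 + 1×item 4: memory 44, value 200
- 2×item 1 + 3×item 2 + 1×item 3 + 1×item 4: memory 52, value 183
Best: 203 rps.

203 rps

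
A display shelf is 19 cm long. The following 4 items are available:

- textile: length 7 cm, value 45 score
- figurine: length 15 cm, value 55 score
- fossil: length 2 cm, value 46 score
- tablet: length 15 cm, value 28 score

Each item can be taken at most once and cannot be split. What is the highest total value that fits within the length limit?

Check high-value combinations within 19 cm:
- figurine+fossil: length 15+2=17, value 55+46=101
- textile+fossil: length 7+2=9, value 45+46=91
- fossil+tablet: length 2+15=17, value 46+28=74
- figurine: length 15, value 55
Best: 101 score.

101 score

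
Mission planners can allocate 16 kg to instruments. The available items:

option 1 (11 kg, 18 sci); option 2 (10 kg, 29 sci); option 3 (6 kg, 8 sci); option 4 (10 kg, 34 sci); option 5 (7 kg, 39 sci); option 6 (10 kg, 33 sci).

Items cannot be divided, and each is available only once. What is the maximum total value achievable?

Check high-value combinations within 16 kg:
- option 3+option 5: mass 6+7=13, value 8+39=47
- option 3+option 4: mass 6+10=16, value 8+34=42
- option 3+option 6: mass 6+10=16, value 8+33=41
Best: 47 sci.

47 sci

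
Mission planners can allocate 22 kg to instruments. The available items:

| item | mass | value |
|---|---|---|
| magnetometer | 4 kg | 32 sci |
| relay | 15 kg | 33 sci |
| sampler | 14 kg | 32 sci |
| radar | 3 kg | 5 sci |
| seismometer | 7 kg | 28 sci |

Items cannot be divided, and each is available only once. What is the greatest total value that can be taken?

Check high-value combinations within 22 kg:
- magnetometer+relay+radar: mass 4+15+3=22, value 32+33+5=70
- magnetometer+sampler+radar: mass 4+14+3=21, value 32+32+5=69
- magnetometer+radar+seismometer: mass 4+3+7=14, value 32+5+28=65
- magnetometer+relay: mass 4+15=19, value 32+33=65
Best: 70 sci.

70 sci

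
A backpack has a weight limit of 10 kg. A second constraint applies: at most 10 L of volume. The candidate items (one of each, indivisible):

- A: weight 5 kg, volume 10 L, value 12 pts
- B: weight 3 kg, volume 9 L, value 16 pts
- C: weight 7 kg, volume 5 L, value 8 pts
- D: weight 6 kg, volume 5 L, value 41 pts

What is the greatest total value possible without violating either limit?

41 pts

Feasible sets respecting both limits:
- D: weight 6, volume 5, value 41
- B: weight 3, volume 9, value 16
- A: weight 5, volume 10, value 12
- C: weight 7, volume 5, value 8
Best: 41 pts.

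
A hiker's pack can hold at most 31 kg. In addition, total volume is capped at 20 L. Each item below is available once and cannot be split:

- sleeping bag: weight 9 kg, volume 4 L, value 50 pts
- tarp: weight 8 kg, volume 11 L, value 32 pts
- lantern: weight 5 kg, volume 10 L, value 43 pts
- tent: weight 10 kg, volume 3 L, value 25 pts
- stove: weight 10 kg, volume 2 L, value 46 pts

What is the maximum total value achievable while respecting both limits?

Feasible sets respecting both limits:
- sleeping bag+lantern+stove: weight 24, volume 16, value 139
- sleeping bag+tarp+stove: weight 27, volume 17, value 128
- sleeping bag+tent+stove: weight 29, volume 9, value 121
- sleeping bag+lantern+tent: weight 24, volume 17, value 118
Best: 139 pts.

139 pts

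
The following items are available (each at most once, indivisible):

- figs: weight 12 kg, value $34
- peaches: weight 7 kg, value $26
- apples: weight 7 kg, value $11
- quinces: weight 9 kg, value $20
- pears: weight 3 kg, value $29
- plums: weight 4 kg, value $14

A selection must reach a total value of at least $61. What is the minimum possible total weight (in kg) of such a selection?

14

Subsets with value ≥ 61, sorted by total weight:
- peaches+pears+plums: weight 14, value 69
- figs+pears: weight 15, value 63
- quinces+pears+plums: weight 16, value 63
- peaches+apples+pears: weight 17, value 66
Minimum weight: 14 kg.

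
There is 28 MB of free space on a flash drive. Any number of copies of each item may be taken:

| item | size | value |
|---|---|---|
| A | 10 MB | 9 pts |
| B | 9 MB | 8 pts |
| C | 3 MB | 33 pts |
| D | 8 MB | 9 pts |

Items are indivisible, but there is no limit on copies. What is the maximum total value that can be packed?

297 pts

Best value-per-unit is C at 33/3, and filling with it alone uses size 9×3=27. No mix of the others beats 9×33 = 297.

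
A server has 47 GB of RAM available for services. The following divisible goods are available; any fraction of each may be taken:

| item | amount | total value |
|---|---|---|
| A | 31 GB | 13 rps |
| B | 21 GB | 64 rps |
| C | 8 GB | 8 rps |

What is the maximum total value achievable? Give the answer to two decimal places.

79.55

Take in order of value per unit:
- B (64/21 per unit): all 21 → value 64, running total 64.00
- C (8/8 per unit): all 8 → value 8, running total 72.00
- A (13/31 per unit): 18 of 31 → value 18×13/31 = 7.5484, running total 79.55
Total 79.55.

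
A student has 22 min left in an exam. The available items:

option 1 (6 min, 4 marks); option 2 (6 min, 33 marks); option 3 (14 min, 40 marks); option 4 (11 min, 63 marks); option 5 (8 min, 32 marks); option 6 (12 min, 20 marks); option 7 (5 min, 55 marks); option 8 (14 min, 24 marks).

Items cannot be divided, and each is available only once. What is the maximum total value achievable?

Check high-value combinations within 22 min:
- option 2+option 4+option 7: time 6+11+5=22, value 33+63+55=151
- option 1+option 4+option 7: time 6+11+5=22, value 4+63+55=122
- option 2+option 5+option 7: time 6+8+5=19, value 33+32+55=120
Best: 151 marks.

151 marks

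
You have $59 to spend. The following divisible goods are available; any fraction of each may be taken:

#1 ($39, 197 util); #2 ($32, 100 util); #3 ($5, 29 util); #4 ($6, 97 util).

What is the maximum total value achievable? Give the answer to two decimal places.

Take in order of value per unit:
- #4 (97/6 per unit): all 6 → value 97, running total 97.00
- #3 (29/5 per unit): all 5 → value 29, running total 126.00
- #1 (197/39 per unit): all 39 → value 197, running total 323.00
- #2 (100/32 per unit): 9 of 32 → value 9×100/32 = 28.1250, running total 351.13
Total 351.13.

351.13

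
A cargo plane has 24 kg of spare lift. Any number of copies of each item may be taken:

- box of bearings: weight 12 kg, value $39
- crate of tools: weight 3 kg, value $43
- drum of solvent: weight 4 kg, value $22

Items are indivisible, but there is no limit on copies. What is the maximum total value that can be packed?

$344

Best value-per-unit is crate of tools at 43/3, and filling with it alone uses weight 8×3=24. No mix of the others beats 8×43 = 344.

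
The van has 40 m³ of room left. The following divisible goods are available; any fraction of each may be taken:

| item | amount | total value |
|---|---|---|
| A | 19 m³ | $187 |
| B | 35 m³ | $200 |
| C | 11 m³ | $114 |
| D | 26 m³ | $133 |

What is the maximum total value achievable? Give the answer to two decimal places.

358.14

Take in order of value per unit:
- C (114/11 per unit): all 11 → value 114, running total 114.00
- A (187/19 per unit): all 19 → value 187, running total 301.00
- B (200/35 per unit): 10 of 35 → value 10×200/35 = 57.1429, running total 358.14
Total 358.14.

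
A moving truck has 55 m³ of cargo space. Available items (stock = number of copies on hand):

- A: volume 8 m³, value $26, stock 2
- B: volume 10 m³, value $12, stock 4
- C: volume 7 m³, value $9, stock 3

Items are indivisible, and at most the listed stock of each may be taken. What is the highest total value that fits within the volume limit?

Best selections within volume 55 and stock limits:
- 2×A + 3×B + 1×C: volume 53, value 97
- 2×A + 2×B + 2×C: volume 50, value 94
- 2×A + 1×B + 3×C: volume 47, value 91
Best: $97.

$97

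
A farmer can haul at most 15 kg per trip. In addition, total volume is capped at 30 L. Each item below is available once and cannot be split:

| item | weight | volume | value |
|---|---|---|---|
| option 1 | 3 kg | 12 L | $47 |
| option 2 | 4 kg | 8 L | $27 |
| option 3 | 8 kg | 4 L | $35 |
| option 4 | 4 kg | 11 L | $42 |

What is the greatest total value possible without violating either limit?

$124

Feasible sets respecting both limits:
- option 1+option 3+option 4: weight 15, volume 27, value 124
- option 1+option 2+option 3: weight 15, volume 24, value 109
- option 1+option 4: weight 7, volume 23, value 89
- option 1+option 3: weight 11, volume 16, value 82
Best: $124.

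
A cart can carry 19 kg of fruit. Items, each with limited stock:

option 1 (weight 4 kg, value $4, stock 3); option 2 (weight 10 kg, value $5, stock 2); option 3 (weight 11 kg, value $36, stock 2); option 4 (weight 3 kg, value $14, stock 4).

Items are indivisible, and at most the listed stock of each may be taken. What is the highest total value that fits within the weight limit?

Top feasible selections:
- 1×option 3 + 2×option 4: weight 17, value 64
- 1×option 1 + 4×option 4: weight 16, value 60
Best: $64.

$64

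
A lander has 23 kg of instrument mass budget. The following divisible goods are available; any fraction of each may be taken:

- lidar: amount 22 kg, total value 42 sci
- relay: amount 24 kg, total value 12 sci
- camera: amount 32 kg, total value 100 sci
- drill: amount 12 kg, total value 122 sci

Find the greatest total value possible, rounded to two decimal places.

156.38

Take in order of value per unit:
- drill (122/12 per unit): all 12 → value 122, running total 122.00
- camera (100/32 per unit): 11 of 32 → value 11×100/32 = 34.3750, running total 156.38
Total 156.38.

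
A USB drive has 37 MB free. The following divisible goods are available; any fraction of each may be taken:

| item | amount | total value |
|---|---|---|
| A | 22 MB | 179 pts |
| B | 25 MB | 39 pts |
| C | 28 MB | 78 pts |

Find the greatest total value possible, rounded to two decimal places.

220.79

Take in order of value per unit:
- A (179/22 per unit): all 22 → value 179, running total 179.00
- C (78/28 per unit): 15 of 28 → value 15×78/28 = 41.7857, running total 220.79
Total 220.79.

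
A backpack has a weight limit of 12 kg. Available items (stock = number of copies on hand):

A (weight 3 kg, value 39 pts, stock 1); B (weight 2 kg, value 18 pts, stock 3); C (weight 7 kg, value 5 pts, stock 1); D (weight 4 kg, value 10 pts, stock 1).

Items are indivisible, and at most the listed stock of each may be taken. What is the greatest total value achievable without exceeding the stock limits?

93 pts

Best selections within weight 12 and stock limits:
- 1×A + 3×B: weight 9, value 93
- 1×A + 2×B + 1×D: weight 11, value 85
- 1×A + 2×B: weight 7, value 75
Best: 93 pts.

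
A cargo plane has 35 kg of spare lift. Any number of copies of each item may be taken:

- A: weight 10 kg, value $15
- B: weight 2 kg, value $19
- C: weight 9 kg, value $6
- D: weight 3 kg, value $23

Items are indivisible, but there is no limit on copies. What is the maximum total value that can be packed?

$327

Best value-per-unit is B at 19/2; filling with it alone gives 17×19 = 323.
Optimal mix: 16×B + 1×D → weight 35, value 327.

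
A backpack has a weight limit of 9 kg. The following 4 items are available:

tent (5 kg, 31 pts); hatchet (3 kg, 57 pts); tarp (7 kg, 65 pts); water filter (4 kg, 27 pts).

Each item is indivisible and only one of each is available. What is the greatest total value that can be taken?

88 pts

Check high-value combinations within 9 kg:
- tent+hatchet: weight 5+3=8, value 31+57=88
- hatchet+water filter: weight 3+4=7, value 57+27=84
- tarp: weight 7, value 65
Best: 88 pts.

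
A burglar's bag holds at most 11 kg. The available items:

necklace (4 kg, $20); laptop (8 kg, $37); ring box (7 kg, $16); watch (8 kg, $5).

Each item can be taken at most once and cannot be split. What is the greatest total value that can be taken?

Check high-value combinations within 11 kg:
- laptop: weight 8, value 37
- necklace+ring box: weight 4+7=11, value 20+16=36
- necklace: weight 4, value 20
- ring box: weight 7, value 16
Best: $37.

$37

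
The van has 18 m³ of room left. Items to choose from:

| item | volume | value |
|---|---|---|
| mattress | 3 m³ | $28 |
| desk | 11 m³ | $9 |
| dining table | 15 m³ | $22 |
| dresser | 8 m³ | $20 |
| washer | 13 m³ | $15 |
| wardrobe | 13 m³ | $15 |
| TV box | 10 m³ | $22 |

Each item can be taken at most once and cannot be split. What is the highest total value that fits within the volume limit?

Check high-value combinations within 18 m³:
- mattress+TV box: volume 3+10=13, value 28+22=50
- mattress+dining table: volume 3+15=18, value 28+22=50
- mattress+dresser: volume 3+8=11, value 28+20=48
Best: $50.

$50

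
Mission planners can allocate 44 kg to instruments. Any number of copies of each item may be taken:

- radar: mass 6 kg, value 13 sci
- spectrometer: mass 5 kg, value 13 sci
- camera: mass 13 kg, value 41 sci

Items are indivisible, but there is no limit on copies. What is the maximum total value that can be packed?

Best value-per-unit is camera at 41/13; filling with it alone gives 3×41 = 123.
Optimal mix: 1×spectrometer + 3×camera → mass 44, value 136.

136 sci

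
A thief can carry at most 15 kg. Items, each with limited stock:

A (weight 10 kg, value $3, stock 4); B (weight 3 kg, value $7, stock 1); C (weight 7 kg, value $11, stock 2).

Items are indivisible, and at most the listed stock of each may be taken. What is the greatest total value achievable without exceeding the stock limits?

Best selections within weight 15 and stock limits:
- 2×C: weight 14, value 22
- 1×B + 1×C: weight 10, value 18
- 1×C: weight 7, value 11
Best: $22.

$22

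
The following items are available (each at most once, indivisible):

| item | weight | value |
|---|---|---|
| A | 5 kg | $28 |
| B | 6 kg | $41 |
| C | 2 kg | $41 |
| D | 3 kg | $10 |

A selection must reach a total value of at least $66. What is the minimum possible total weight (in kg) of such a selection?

7

Subsets with value ≥ 66, sorted by total weight:
- A+C: weight 7, value 69
- B+C: weight 8, value 82
- A+C+D: weight 10, value 79
Minimum weight: 7 kg.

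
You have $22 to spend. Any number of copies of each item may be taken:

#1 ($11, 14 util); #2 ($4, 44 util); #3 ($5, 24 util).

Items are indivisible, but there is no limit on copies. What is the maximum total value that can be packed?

220 util

Best value-per-unit is #2 at 44/4, and filling with it alone uses cost 5×4=20. No mix of the others beats 5×44 = 220.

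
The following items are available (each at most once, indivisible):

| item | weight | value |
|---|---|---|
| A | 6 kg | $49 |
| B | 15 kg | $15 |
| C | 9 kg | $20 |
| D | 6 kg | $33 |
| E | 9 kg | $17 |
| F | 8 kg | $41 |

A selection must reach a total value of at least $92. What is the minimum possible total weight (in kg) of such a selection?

20

Subsets with value ≥ 92, sorted by total weight:
- A+D+F: weight 20, value 123
- A+C+D: weight 21, value 102
- A+D+E: weight 21, value 99
- A+C+F: weight 23, value 110
Minimum weight: 20 kg.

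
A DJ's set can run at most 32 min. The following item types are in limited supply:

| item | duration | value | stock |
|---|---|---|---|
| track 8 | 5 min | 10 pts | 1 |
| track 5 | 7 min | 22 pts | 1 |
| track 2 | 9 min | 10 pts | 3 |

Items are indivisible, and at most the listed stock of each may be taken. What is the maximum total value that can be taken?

52 pts

Best selections within duration 32 and stock limits:
- 1×track 8 + 1×track 5 + 2×track 2: duration 30, value 52
- 1×track 8 + 1×track 5 + 1×track 2: duration 21, value 42
- 1×track 5 + 2×track 2: duration 25, value 42
- 1×track 8 + 3×track 2: duration 32, value 40
Best: 52 pts.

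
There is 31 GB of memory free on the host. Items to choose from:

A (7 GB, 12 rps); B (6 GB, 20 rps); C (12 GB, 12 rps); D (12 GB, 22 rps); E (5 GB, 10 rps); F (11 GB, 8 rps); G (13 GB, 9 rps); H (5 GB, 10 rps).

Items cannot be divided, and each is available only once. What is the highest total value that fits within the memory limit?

64 rps

Check high-value combinations within 31 GB:
- A+B+D+E: memory 7+6+12+5=30, value 12+20+22+10=64
- A+B+D+H: memory 7+6+12+5=30, value 12+20+22+10=64
- B+D+E+H: memory 6+12+5+5=28, value 20+22+10+10=62
Best: 64 rps.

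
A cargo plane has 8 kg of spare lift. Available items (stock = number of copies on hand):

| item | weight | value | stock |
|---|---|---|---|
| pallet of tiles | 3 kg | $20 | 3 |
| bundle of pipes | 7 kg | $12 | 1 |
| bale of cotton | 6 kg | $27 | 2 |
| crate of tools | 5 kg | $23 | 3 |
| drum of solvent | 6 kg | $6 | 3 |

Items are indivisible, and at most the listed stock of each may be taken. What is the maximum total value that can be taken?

Top feasible selections:
- 1×pallet of tiles + 1×crate of tools: weight 8, value 43
- 2×pallet of tiles: weight 6, value 40
- 1×bale of cotton: weight 6, value 27
Best: $43.

$43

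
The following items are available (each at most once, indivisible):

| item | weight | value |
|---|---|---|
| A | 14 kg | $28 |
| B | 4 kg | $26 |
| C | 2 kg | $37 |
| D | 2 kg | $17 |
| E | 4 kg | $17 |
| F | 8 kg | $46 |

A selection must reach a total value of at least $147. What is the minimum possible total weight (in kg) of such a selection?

30

Subsets with value ≥ 147, sorted by total weight:
- A+B+C+D+F: weight 30, value 154
- A+B+C+E+F: weight 32, value 154
- A+B+C+D+E+F: weight 34, value 171
Minimum weight: 30 kg.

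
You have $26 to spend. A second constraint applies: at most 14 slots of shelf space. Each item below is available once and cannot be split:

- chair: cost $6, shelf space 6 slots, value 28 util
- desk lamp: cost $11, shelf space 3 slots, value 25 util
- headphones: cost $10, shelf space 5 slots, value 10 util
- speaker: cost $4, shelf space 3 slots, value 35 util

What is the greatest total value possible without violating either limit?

Feasible sets respecting both limits:
- chair+desk lamp+speaker: cost 21, shelf space 12, value 88
- chair+headphones+speaker: cost 20, shelf space 14, value 73
- desk lamp+headphones+speaker: cost 25, shelf space 11, value 70
- chair+speaker: cost 10, shelf space 9, value 63
Best: 88 util.

88 util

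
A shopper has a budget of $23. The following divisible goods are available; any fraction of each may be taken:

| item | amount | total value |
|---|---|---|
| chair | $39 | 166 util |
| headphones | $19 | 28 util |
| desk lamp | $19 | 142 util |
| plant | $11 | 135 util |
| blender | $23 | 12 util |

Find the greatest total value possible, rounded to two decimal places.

224.68

Take in order of value per unit:
- plant (135/11 per unit): all 11 → value 135, running total 135.00
- desk lamp (142/19 per unit): 12 of 19 → value 12×142/19 = 89.6842, running total 224.68
Total 224.68.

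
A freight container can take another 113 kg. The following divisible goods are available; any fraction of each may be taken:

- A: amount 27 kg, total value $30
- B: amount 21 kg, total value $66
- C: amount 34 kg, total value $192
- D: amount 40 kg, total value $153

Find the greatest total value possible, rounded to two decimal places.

Take in order of value per unit:
- C (192/34 per unit): all 34 → value 192, running total 192.00
- D (153/40 per unit): all 40 → value 153, running total 345.00
- B (66/21 per unit): all 21 → value 66, running total 411.00
- A (30/27 per unit): 18 of 27 → value 18×30/27 = 20.0000, running total 431.00
Total 431.00.

431.00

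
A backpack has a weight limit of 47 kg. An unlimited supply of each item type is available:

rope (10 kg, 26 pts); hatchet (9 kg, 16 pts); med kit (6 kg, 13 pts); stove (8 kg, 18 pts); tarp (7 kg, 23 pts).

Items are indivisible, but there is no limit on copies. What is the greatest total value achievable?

Best value-per-unit is tarp at 23/7; filling with it alone gives 6×23 = 138.
Optimal mix: 1×rope + 5×tarp → weight 45, value 141.

141 pts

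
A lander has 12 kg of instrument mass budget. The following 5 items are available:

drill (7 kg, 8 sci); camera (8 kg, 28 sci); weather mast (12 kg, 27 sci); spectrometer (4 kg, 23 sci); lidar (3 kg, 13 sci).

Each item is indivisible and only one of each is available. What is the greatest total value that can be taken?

51 sci

This is a 0/1 knapsack; check combinations near the capacity.
- camera+spectrometer: mass 8+4=12, value 28+23=51
- camera+lidar: mass 8+3=11, value 28+13=41
- spectrometer+lidar: mass 4+3=7, value 23+13=36
- drill+spectrometer: mass 7+4=11, value 8+23=31
- camera: mass 8, value 28
Best: 51 sci.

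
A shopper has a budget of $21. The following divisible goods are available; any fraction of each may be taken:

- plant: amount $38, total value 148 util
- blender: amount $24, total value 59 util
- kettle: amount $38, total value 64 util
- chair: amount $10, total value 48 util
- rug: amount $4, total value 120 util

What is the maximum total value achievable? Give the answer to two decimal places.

Take in order of value per unit:
- rug (120/4 per unit): all 4 → value 120, running total 120.00
- chair (48/10 per unit): all 10 → value 48, running total 168.00
- plant (148/38 per unit): 7 of 38 → value 7×148/38 = 27.2632, running total 195.26
Total 195.26.

195.26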